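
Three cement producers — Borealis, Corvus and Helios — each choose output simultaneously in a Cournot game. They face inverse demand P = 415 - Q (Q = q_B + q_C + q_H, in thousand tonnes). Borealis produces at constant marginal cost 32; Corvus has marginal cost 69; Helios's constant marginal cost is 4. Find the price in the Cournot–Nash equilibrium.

Borealis's profit: π_B = (415 - Q)q_B - (32q_B). Setting ∂π_B/∂q_B = 0: 383 - 2q_B - (q_C + q_H) = 0.
Corvus's profit: π_C = (415 - Q)q_C - (69q_C). Setting ∂π_C/∂q_C = 0: 346 - 2q_C - (q_B + q_H) = 0.
Helios's profit: π_H = (415 - Q)q_H - (4q_H). Setting ∂π_H/∂q_H = 0: 411 - 2q_H - (q_B + q_C) = 0.
Adding the 3 conditions: 1140 − 2Q − 2Q = 0, i.e. Q = 285.
Back-substituting: q_B = (383 − 285) = 98, q_C = (346 − 285) = 61, q_H = (411 − 285) = 126.
Total output Q = 285, so price P = 415 - 285 = 130.

130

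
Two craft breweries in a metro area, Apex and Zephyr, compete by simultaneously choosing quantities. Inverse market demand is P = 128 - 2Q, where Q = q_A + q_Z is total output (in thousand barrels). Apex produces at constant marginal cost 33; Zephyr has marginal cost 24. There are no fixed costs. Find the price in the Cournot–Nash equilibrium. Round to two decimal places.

61.67

Apex's profit: π_A = (128 - 2Q)q_A - (33q_A). Setting ∂π_A/∂q_A = 0: 95 - 4q_A - 2(q_Z) = 0.
Zephyr's first-order condition: 104 - 4q_Z - 2(q_A) = 0.
Best responses: q_A = (95 - 2q_Z)/4, q_Z = (104 - 2q_A)/4.
Solving the pair: q_A = 43/3, q_Z = 113/6.
Total output Q = 199/6, so price P = 128 - 2·(199/6) = 185/3.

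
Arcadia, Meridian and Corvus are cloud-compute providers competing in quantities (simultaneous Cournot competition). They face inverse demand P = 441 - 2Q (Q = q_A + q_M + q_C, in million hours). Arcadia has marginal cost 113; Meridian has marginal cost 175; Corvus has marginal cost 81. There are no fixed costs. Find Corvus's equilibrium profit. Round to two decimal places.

Arcadia's profit: π_A = (441 - 2Q)q_A - (113q_A). Setting ∂π_A/∂q_A = 0: 328 - 4q_A - 2(q_M + q_C) = 0.
Meridian's first-order condition: 266 - 4q_M - 2(q_A + q_C) = 0.
Corvus's first-order condition: 360 - 4q_C - 2(q_A + q_M) = 0.
Summing all 3 equations gives 954 − 8Q = 0, hence Q = 477/4.
Back-substituting: q_A = (328 − 477/2)/2 = 179/4, q_M = (266 − 477/2)/2 = 55/4, q_C = (360 − 477/2)/2 = 243/4.
Price P = 441 - 2·(477/4) = 405/2.
Corvus's profit: (405/2 - 81)·(243/4) = 7381.1250.

7381.13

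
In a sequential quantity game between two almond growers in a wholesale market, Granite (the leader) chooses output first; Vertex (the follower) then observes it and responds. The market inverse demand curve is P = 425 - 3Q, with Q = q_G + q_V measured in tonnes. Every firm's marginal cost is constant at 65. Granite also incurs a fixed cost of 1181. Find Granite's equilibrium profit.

Solve by backward induction. Given q_G, the follower Vertex maximises π_V = (425 - 3q_G - 3q_V)q_V - 65q_V.
Setting the follower's marginal profit to zero, 360 - 3q_G - 6q_V = 0, i.e. q_V = (360 - 3q_G)/6.
The leader anticipates this reaction. Substituting into P = 425 - 3Q gives P = 245 - (3/2)q_G, so π_G = (245 - (3/2)q_G)q_G - 65q_G.
Leader FOC: 180 - 3q_G = 0, so q_G = 60.
Then q_V = (360 - 3·60)/6 = 30.
Price P = 425 - 3·90 = 155.
Granite's profit: (155 - 65)·60 - 1181 = 4219.

4219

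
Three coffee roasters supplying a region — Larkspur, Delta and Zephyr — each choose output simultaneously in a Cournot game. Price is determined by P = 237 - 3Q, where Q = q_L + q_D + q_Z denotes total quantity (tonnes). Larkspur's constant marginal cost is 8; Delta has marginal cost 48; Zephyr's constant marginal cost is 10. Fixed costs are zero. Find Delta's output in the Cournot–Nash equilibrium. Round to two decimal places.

9.25

Larkspur's profit: π_L = (237 - 3Q)q_L - (8q_L). Setting ∂π_L/∂q_L = 0: 229 - 6q_L - 3(q_D + q_Z) = 0.
Delta's profit: π_D = (237 - 3Q)q_D - (48q_D). Setting ∂π_D/∂q_D = 0: 189 - 6q_D - 3(q_L + q_Z) = 0.
Zephyr's first-order condition: 227 - 6q_Z - 3(q_L + q_D) = 0.
Summing all 3 equations gives 645 − 12Q = 0, hence Q = 215/4.
Back-substituting: q_L = (229 − 645/4)/3 = 271/12, q_D = (189 − 645/4)/3 = 37/4, q_Z = (227 − 645/4)/3 = 263/12.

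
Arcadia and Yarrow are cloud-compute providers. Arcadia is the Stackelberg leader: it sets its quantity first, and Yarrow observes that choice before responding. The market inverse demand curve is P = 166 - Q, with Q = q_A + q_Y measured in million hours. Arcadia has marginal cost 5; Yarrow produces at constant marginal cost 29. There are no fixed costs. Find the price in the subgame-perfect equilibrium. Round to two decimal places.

The follower Yarrow best-responds to any q_A: π_Y = (166 - Q)q_Y - 29q_Y.
Setting the follower's marginal profit to zero, 137 - q_A - 2q_Y = 0, i.e. q_Y = (137 - q_A)/2.
Arcadia substitutes q_Y(q_A) into its own profit: π_A = q_A(166 - q_A - (137 - q_A)/2) - 5q_A = (195/2 - (1/2)q_A)q_A - 5q_A.
Maximising: ∂π_A/∂q_A = 185/2 - q_A = 0, giving q_A = 185/2.
Then q_Y = (137 - 185/2)/2 = 89/4.
Total output Q = 459/4, so price P = 166 - 459/4 = 205/4.

51.25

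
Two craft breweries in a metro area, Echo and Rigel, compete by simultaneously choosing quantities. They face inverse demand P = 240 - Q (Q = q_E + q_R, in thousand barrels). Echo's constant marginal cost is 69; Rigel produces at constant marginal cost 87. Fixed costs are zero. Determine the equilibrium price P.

Echo's profit: π_E = (240 - Q)q_E - (69q_E). Setting ∂π_E/∂q_E = 0: 171 - 2q_E - (q_R) = 0.
Rigel's profit: π_R = (240 - Q)q_R - (87q_R). Setting ∂π_R/∂q_R = 0: 153 - 2q_R - (q_E) = 0.
Best responses: q_E = (171 - q_R)/2, q_R = (153 - q_E)/2.
Solving the pair: q_E = 63, q_R = 45.
Total output Q = 108, so price P = 240 - 108 = 132.

132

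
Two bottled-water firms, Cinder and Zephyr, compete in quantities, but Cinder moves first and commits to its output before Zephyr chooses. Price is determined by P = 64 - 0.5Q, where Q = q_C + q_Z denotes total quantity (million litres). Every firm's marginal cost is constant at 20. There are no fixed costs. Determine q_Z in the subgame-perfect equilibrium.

Solve by backward induction. Given q_C, the follower Zephyr maximises π_Z = (64 - (1/2)q_C - (1/2)q_Z)q_Z - 20q_Z.
∂π_Z/∂q_Z = 44 - (1/2)q_C - q_Z = 0 gives the reaction function q_Z = (44 - (1/2)q_C).
The leader anticipates this reaction. Substituting into P = 64 - 0.5Q gives P = 42 - (1/4)q_C, so π_C = (42 - (1/4)q_C)q_C - 20q_C.
Maximising: ∂π_C/∂q_C = 22 - (1/2)q_C = 0, giving q_C = 44.
Then q_Z = (44 - (1/2)·44) = 22.

22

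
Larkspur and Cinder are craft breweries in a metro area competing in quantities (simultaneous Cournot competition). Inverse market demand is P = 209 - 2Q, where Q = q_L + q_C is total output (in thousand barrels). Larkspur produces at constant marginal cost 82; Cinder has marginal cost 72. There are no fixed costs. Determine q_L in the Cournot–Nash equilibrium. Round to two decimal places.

19.50

Larkspur's profit: π_L = (209 - 2Q)q_L - (82q_L). Setting ∂π_L/∂q_L = 0: 127 - 4q_L - 2(q_C) = 0.
Cinder's first-order condition: 137 - 4q_C - 2(q_L) = 0.
Best responses: q_L = (127 - 2q_C)/4, q_C = (137 - 2q_L)/4.
Solving the pair: q_L = 39/2, q_C = 49/2.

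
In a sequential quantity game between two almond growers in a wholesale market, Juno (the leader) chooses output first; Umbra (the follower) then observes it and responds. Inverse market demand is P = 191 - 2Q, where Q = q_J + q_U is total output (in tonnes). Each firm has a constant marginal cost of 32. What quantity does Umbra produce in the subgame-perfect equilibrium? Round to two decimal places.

19.88

Solve by backward induction. Given q_J, the follower Umbra maximises π_U = (191 - 2q_J - 2q_U)q_U - 32q_U.
Setting the follower's marginal profit to zero, 159 - 2q_J - 4q_U = 0, i.e. q_U = (159 - 2q_J)/4.
The leader anticipates this reaction. Substituting into P = 191 - 2Q gives P = 223/2 - q_J, so π_J = (223/2 - q_J)q_J - 32q_J.
Maximising: ∂π_J/∂q_J = 159/2 - 2q_J = 0, giving q_J = 159/4.
Then q_U = (159 - 2·(159/4))/4 = 159/8.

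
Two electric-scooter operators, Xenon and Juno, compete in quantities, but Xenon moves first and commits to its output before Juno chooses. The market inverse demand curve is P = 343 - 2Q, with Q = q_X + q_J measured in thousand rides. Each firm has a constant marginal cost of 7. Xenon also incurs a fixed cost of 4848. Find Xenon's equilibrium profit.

2208

Solve by backward induction. Given q_X, the follower Juno maximises π_J = (343 - 2q_X - 2q_J)q_J - 7q_J.
Setting the follower's marginal profit to zero, 336 - 2q_X - 4q_J = 0, i.e. q_J = (336 - 2q_X)/4.
Xenon substitutes q_J(q_X) into its own profit: π_X = q_X(343 - 2q_X - (336 - 2q_X)/2) - 7q_X = (175 - q_X)q_X - 7q_X.
Leader FOC: 168 - 2q_X = 0, so q_X = 84.
Then q_J = (336 - 2·84)/4 = 42.
Price P = 343 - 2·126 = 91.
Xenon's profit: (91 - 7)·84 - 4848 = 2208.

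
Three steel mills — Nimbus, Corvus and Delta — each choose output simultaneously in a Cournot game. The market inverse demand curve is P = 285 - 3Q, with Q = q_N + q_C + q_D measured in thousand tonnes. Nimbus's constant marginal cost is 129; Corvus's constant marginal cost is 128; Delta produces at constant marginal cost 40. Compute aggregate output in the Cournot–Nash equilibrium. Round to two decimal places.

46.50

Nimbus's profit: π_N = (285 - 3Q)q_N - (129q_N). Setting ∂π_N/∂q_N = 0: 156 - 6q_N - 3(q_C + q_D) = 0.
Corvus's profit: π_C = (285 - 3Q)q_C - (128q_C). Setting ∂π_C/∂q_C = 0: 157 - 6q_C - 3(q_N + q_D) = 0.
Delta's first-order condition: 245 - 6q_D - 3(q_N + q_C) = 0.
Adding the 3 first-order conditions: 558 − 12Q = 0, so Q = 93/2.
Back-substituting: q_N = (156 − 279/2)/3 = 11/2, q_C = (157 − 279/2)/3 = 35/6, q_D = (245 − 279/2)/3 = 211/6.
Total output Q = 11/2 + 35/6 + 211/6 = 93/2.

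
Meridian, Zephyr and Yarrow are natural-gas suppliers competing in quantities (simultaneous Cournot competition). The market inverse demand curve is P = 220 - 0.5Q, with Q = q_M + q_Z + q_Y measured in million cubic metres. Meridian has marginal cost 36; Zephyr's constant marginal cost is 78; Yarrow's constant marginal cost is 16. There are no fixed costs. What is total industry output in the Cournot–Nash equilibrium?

265

Meridian's profit: π_M = (220 - 0.5Q)q_M - (36q_M). Setting ∂π_M/∂q_M = 0: 184 - q_M - (1/2)(q_Z + q_Y) = 0.
Zephyr's first-order condition: 142 - q_Z - (1/2)(q_M + q_Y) = 0.
Yarrow's profit: π_Y = (220 - 0.5Q)q_Y - (16q_Y). Setting ∂π_Y/∂q_Y = 0: 204 - q_Y - (1/2)(q_M + q_Z) = 0.
Adding the 3 conditions: 530 − Q − Q = 0, i.e. Q = 265.
Back-substituting: q_M = (184 − 265/2)/(1/2) = 103, q_Z = (142 − 265/2)/(1/2) = 19, q_Y = (204 − 265/2)/(1/2) = 143.
Total output Q = 103 + 19 + 143 = 265.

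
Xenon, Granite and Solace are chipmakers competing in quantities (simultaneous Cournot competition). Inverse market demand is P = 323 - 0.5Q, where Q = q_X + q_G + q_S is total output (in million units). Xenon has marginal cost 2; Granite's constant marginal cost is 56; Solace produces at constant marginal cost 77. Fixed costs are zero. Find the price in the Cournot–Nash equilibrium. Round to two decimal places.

Xenon's profit: π_X = (323 - 0.5Q)q_X - (2q_X). Setting ∂π_X/∂q_X = 0: 321 - q_X - (1/2)(q_G + q_S) = 0.
Granite's first-order condition: 267 - q_G - (1/2)(q_X + q_S) = 0.
Solace's profit: π_S = (323 - 0.5Q)q_S - (77q_S). Setting ∂π_S/∂q_S = 0: 246 - q_S - (1/2)(q_X + q_G) = 0.
Adding the 3 conditions: 834 − Q − Q = 0, i.e. Q = 417.
Back-substituting: q_X = (321 − 417/2)/(1/2) = 225, q_G = (267 − 417/2)/(1/2) = 117, q_S = (246 − 417/2)/(1/2) = 75.
Total output Q = 417, so price P = 323 - (1/2)·417 = 229/2.

114.50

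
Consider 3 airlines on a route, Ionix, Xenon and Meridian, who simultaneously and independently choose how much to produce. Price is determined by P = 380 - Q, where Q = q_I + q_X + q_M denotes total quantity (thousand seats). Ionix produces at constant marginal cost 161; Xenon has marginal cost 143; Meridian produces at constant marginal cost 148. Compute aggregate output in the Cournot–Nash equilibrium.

Ionix's profit: π_I = (380 - Q)q_I - (161q_I). Setting ∂π_I/∂q_I = 0: 219 - 2q_I - (q_X + q_M) = 0.
Xenon's profit: π_X = (380 - Q)q_X - (143q_X). Setting ∂π_X/∂q_X = 0: 237 - 2q_X - (q_I + q_M) = 0.
Meridian's profit: π_M = (380 - Q)q_M - (148q_M). Setting ∂π_M/∂q_M = 0: 232 - 2q_M - (q_I + q_X) = 0.
Summing all 3 equations gives 688 − 4Q = 0, hence Q = 172.
Back-substituting: q_I = (219 − 172) = 47, q_X = (237 − 172) = 65, q_M = (232 − 172) = 60.
Total output Q = 47 + 65 + 60 = 172.

172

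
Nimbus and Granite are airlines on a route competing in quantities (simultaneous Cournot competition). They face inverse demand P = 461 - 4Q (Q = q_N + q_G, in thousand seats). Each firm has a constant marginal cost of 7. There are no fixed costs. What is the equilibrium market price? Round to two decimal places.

Each firm earns π_i = (461 - 4Q)q_i - 7q_i.
Setting ∂π_i/∂q_i = 0 with rivals' quantities fixed: 454 - 8q_i - 4q_j = 0.
By symmetry each firm produces the same amount; substituting q_j = q_i yields q_i = 454/12 = 227/6.
Total output Q = 227/3, so price P = 461 - 4·(227/3) = 475/3.

158.33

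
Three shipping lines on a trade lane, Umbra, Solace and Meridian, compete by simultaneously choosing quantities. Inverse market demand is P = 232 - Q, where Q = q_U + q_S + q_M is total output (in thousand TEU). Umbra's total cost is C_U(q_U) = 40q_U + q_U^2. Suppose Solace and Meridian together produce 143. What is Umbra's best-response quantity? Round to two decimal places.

With rivals' combined output fixed at 143, Umbra's profit is π_U = (232 - 143 - q_U)q_U - (40q_U + q_U²) = (89 - q_U)q_U - (40q_U + q_U²).
∂π_U/∂q_U = 49 - 4q_U = 0, so q_U = 49/4.

12.25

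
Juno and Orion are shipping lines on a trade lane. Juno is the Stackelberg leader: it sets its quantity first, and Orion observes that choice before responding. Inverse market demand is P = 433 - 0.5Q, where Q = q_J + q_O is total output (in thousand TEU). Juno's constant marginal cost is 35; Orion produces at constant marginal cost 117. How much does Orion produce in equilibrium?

76

Solve by backward induction. Given q_J, the follower Orion maximises π_O = (433 - (1/2)q_J - (1/2)q_O)q_O - 117q_O.
∂π_O/∂q_O = 316 - (1/2)q_J - q_O = 0 gives the reaction function q_O = (316 - (1/2)q_J).
The leader anticipates this reaction. Substituting into P = 433 - 0.5Q gives P = 275 - (1/4)q_J, so π_J = (275 - (1/4)q_J)q_J - 35q_J.
Maximising: ∂π_J/∂q_J = 240 - (1/2)q_J = 0, giving q_J = 480.
Then q_O = (316 - (1/2)·480) = 76.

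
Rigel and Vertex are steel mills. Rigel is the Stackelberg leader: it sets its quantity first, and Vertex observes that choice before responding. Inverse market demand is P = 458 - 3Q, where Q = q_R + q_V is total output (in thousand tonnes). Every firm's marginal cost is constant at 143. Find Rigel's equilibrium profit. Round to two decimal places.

The follower Vertex best-responds to any q_R: π_V = (458 - 3Q)q_V - 143q_V.
Follower FOC: 315 - 3q_R - 6q_V = 0, so q_V(q_R) = (315 - 3q_R)/6.
Rigel substitutes q_V(q_R) into its own profit: π_R = q_R(458 - 3q_R - (315 - 3q_R)/2) - 143q_R = (601/2 - (3/2)q_R)q_R - 143q_R.
The leader's first-order condition 315/2 - 3q_R = 0 yields q_R = 105/2.
Then q_V = (315 - 3·(105/2))/6 = 105/4.
Price P = 458 - 3·(315/4) = 887/4.
Rigel's profit: (887/4 - 143)·(105/2) = 4134.3750.

4134.38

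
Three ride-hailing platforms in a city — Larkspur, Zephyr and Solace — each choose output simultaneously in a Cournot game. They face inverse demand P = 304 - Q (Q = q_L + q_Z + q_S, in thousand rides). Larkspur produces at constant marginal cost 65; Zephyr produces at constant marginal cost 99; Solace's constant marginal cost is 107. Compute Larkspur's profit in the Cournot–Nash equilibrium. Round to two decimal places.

Larkspur's profit: π_L = (304 - Q)q_L - (65q_L). Setting ∂π_L/∂q_L = 0: 239 - 2q_L - (q_Z + q_S) = 0.
Zephyr's first-order condition: 205 - 2q_Z - (q_L + q_S) = 0.
Solace's first-order condition: 197 - 2q_S - (q_L + q_Z) = 0.
Adding the 3 first-order conditions: 641 − 4Q = 0, so Q = 641/4.
Back-substituting: q_L = (239 − 641/4) = 315/4, q_Z = (205 − 641/4) = 179/4, q_S = (197 − 641/4) = 147/4.
Price P = 304 - 641/4 = 575/4.
Larkspur's profit: (575/4 - 65)·(315/4) = 6201.5625.

6201.56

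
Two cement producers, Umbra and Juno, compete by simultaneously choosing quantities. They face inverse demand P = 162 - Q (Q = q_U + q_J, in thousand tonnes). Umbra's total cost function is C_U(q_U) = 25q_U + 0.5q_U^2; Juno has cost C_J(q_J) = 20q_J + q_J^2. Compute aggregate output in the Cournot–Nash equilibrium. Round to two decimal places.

63.18

Umbra's profit: π_U = (162 - Q)q_U - (25q_U + (1/2)q_U²). Setting ∂π_U/∂q_U = 0: 137 - 3q_U - (q_J) = 0.
Juno's first-order condition: 142 - 4q_J - (q_U) = 0.
So q_U = (137 - q_J)/3 and q_J = (142 - q_U)/4.
Solving the pair: q_U = 406/11, q_J = 289/11.
Total output Q = 406/11 + 289/11 = 695/11.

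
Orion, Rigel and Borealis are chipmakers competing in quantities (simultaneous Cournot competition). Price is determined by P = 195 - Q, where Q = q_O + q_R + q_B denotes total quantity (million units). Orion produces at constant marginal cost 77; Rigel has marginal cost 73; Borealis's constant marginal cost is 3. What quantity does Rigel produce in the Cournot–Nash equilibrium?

Orion's profit: π_O = (195 - Q)q_O - (77q_O). Setting ∂π_O/∂q_O = 0: 118 - 2q_O - (q_R + q_B) = 0.
Rigel's first-order condition: 122 - 2q_R - (q_O + q_B) = 0.
Borealis's profit: π_B = (195 - Q)q_B - (3q_B). Setting ∂π_B/∂q_B = 0: 192 - 2q_B - (q_O + q_R) = 0.
Summing all 3 equations gives 432 − 4Q = 0, hence Q = 108.
Back-substituting: q_O = (118 − 108) = 10, q_R = (122 − 108) = 14, q_B = (192 − 108) = 84.

14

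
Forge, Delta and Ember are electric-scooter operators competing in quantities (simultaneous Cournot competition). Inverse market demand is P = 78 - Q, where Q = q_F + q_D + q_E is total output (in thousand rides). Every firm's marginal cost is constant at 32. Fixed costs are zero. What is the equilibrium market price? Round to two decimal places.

43.50

A representative firm's profit is π_i = q_i(78 - Q) - 32q_i.
First-order condition (treating rivals' output as given): 46 - 2q_i - Σ_{j≠i} q_j = 0.
With identical firms every q_j equals q_i, so Σ_{j≠i} q_j = 2q_i and 46 = 4q_i, giving q_i = 23/2.
Total output Q = 69/2, so price P = 78 - 69/2 = 87/2.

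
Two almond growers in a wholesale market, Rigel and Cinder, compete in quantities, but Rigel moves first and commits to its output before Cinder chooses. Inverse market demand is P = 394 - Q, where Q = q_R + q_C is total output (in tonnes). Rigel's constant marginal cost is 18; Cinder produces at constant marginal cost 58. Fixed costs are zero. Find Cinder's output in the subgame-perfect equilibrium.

64

The follower Cinder best-responds to any q_R: π_C = (394 - Q)q_C - 58q_C.
Follower FOC: 336 - q_R - 2q_C = 0, so q_C(q_R) = (336 - q_R)/2.
Rigel substitutes q_C(q_R) into its own profit: π_R = q_R(394 - q_R - (336 - q_R)/2) - 18q_R = (226 - (1/2)q_R)q_R - 18q_R.
Maximising: ∂π_R/∂q_R = 208 - q_R = 0, giving q_R = 208.
Then q_C = (336 - 208)/2 = 64.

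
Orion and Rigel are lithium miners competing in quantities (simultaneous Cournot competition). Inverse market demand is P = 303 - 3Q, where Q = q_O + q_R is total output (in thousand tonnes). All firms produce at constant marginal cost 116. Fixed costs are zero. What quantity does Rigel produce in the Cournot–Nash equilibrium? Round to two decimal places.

20.78

Each firm earns π_i = (303 - 3Q)q_i - 116q_i.
Setting ∂π_i/∂q_i = 0 with rivals' quantities fixed: 187 - 6q_i - 3q_j = 0.
By symmetry each firm produces the same amount; substituting q_j = q_i yields q_i = 187/9.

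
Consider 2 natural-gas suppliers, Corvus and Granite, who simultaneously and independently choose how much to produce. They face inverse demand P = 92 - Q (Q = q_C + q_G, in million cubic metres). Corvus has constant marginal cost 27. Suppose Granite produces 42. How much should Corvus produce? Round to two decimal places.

11.50

With the rival's output fixed at 42, Corvus's profit is π_C = (92 - 42 - q_C)q_C - (27q_C) = (50 - q_C)q_C - (27q_C).
∂π_C/∂q_C = 23 - 2q_C = 0, so q_C = 23/2.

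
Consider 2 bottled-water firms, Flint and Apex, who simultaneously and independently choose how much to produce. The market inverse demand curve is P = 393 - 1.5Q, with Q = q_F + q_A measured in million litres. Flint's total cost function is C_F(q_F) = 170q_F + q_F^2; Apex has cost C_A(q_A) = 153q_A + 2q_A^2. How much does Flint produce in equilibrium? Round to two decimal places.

36.67

Flint's profit: π_F = (393 - 1.5Q)q_F - (170q_F + q_F²). Setting ∂π_F/∂q_F = 0: 223 - 5q_F - (3/2)(q_A) = 0.
Apex's profit: π_A = (393 - 1.5Q)q_A - (153q_A + 2q_A²). Setting ∂π_A/∂q_A = 0: 240 - 7q_A - (3/2)(q_F) = 0.
So q_F = (223 - (3/2)q_A)/5 and q_A = (240 - (3/2)q_F)/7.
Solving the pair: q_F = 36.6718, q_A = 26.4275.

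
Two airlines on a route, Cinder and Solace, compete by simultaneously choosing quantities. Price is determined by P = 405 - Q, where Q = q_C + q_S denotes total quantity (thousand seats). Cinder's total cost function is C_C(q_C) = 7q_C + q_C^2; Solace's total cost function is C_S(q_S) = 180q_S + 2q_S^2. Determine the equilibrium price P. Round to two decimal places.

289.13

Cinder's profit: π_C = (405 - Q)q_C - (7q_C + q_C²). Setting ∂π_C/∂q_C = 0: 398 - 4q_C - (q_S) = 0.
Solace's first-order condition: 225 - 6q_S - (q_C) = 0.
So q_C = (398 - q_S)/4 and q_S = (225 - q_C)/6.
Substituting one into the other gives q_C = 94.0435 and q_S = 502/23.
Total output Q = 115.8696, so price P = 405 - 115.8696 = 289.1304.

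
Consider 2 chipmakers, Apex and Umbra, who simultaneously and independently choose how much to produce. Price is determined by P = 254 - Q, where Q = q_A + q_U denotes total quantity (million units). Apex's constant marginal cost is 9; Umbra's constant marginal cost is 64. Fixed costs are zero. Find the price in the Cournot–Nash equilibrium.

Apex's profit: π_A = (254 - Q)q_A - (9q_A). Setting ∂π_A/∂q_A = 0: 245 - 2q_A - (q_U) = 0.
Umbra's first-order condition: 190 - 2q_U - (q_A) = 0.
Best responses: q_A = (245 - q_U)/2, q_U = (190 - q_A)/2.
Substituting one into the other gives q_A = 100 and q_U = 45.
Total output Q = 145, so price P = 254 - 145 = 109.

109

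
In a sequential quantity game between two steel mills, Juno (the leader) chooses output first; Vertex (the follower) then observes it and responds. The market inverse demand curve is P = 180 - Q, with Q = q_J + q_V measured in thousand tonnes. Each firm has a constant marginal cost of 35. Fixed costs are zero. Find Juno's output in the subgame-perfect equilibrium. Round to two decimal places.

The follower Vertex best-responds to any q_J: π_V = (180 - Q)q_V - 35q_V.
∂π_V/∂q_V = 145 - q_J - 2q_V = 0 gives the reaction function q_V = (145 - q_J)/2.
Juno substitutes q_V(q_J) into its own profit: π_J = q_J(180 - q_J - (145 - q_J)/2) - 35q_J = (215/2 - (1/2)q_J)q_J - 35q_J.
Maximising: ∂π_J/∂q_J = 145/2 - q_J = 0, giving q_J = 145/2.
Then q_V = (145 - 145/2)/2 = 145/4.

72.50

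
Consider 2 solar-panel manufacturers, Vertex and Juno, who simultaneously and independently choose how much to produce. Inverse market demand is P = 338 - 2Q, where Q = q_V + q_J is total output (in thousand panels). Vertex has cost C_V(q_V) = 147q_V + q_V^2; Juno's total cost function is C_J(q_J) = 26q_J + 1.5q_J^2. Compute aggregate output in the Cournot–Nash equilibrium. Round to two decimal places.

57.97

Vertex's profit: π_V = (338 - 2Q)q_V - (147q_V + q_V²). Setting ∂π_V/∂q_V = 0: 191 - 6q_V - 2(q_J) = 0.
Juno's first-order condition: 312 - 7q_J - 2(q_V) = 0.
So q_V = (191 - 2q_J)/6 and q_J = (312 - 2q_V)/7.
Substituting one into the other gives q_V = 713/38 and q_J = 745/19.
Total output Q = 713/38 + 745/19 = 57.9737.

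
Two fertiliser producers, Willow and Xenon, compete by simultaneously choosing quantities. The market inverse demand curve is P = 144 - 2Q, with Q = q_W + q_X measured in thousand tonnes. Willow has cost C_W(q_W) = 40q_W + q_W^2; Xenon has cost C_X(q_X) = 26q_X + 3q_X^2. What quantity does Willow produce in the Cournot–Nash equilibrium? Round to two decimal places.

14.36

Willow's profit: π_W = (144 - 2Q)q_W - (40q_W + q_W²). Setting ∂π_W/∂q_W = 0: 104 - 6q_W - 2(q_X) = 0.
Xenon's profit: π_X = (144 - 2Q)q_X - (26q_X + 3q_X²). Setting ∂π_X/∂q_X = 0: 118 - 10q_X - 2(q_W) = 0.
Rearranging gives the reaction functions q_W = (104 - 2q_X)/6 and q_X = (118 - 2q_W)/10.
Solving the pair: q_W = 201/14, q_X = 125/14.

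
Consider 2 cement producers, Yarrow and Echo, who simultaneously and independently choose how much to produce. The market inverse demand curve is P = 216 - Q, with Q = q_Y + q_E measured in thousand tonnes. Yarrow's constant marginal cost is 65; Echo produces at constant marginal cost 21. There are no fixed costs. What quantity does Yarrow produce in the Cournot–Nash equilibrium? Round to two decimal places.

35.67

Yarrow's profit: π_Y = (216 - Q)q_Y - (65q_Y). Setting ∂π_Y/∂q_Y = 0: 151 - 2q_Y - (q_E) = 0.
Echo's first-order condition: 195 - 2q_E - (q_Y) = 0.
So q_Y = (151 - q_E)/2 and q_E = (195 - q_Y)/2.
Solving the pair: q_Y = 107/3, q_E = 239/3.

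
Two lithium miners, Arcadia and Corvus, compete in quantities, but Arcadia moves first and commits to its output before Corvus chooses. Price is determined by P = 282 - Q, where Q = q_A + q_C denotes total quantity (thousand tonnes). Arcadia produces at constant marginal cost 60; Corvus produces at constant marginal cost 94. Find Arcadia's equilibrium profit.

8192

Solve by backward induction. Given q_A, the follower Corvus maximises π_C = (282 - q_A - q_C)q_C - 94q_C.
Setting the follower's marginal profit to zero, 188 - q_A - 2q_C = 0, i.e. q_C = (188 - q_A)/2.
Arcadia substitutes q_C(q_A) into its own profit: π_A = q_A(282 - q_A - (188 - q_A)/2) - 60q_A = (188 - (1/2)q_A)q_A - 60q_A.
Maximising: ∂π_A/∂q_A = 128 - q_A = 0, giving q_A = 128.
Then q_C = (188 - 128)/2 = 30.
Price P = 282 - 158 = 124.
Arcadia's profit: (124 - 60)·128 = 8192.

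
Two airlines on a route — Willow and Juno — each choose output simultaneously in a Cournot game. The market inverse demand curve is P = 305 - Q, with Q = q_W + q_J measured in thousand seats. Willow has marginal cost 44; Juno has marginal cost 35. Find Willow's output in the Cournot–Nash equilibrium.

Willow's profit: π_W = (305 - Q)q_W - (44q_W). Setting ∂π_W/∂q_W = 0: 261 - 2q_W - (q_J) = 0.
Juno's profit: π_J = (305 - Q)q_J - (35q_J). Setting ∂π_J/∂q_J = 0: 270 - 2q_J - (q_W) = 0.
Best responses: q_W = (261 - q_J)/2, q_J = (270 - q_W)/2.
Solving the pair: q_W = 84, q_J = 93.

84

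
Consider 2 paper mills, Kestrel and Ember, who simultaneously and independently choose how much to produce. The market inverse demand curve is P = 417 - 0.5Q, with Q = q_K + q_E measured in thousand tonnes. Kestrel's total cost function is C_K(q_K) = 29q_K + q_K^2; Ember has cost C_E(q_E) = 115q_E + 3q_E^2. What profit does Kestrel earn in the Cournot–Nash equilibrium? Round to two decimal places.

Kestrel's profit: π_K = (417 - 0.5Q)q_K - (29q_K + q_K²). Setting ∂π_K/∂q_K = 0: 388 - 3q_K - (1/2)(q_E) = 0.
Ember's first-order condition: 302 - 7q_E - (1/2)(q_K) = 0.
Best responses: q_K = (388 - (1/2)q_E)/3, q_E = (302 - (1/2)q_K)/7.
Substituting one into the other gives q_K = 123.6145 and q_E = 34.3133.
Price P = 417 - (1/2)·157.9277 = 338.0361.
Kestrel's profit: 338.0361·123.6145 - 29·123.6145 - 123.6145² = 22920.8013.

22920.80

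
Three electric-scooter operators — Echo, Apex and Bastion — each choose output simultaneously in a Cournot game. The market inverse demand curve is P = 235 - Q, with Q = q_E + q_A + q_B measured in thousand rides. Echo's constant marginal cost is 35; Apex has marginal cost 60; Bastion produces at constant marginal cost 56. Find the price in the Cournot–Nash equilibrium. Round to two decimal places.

Echo's profit: π_E = (235 - Q)q_E - (35q_E). Setting ∂π_E/∂q_E = 0: 200 - 2q_E - (q_A + q_B) = 0.
Apex's profit: π_A = (235 - Q)q_A - (60q_A). Setting ∂π_A/∂q_A = 0: 175 - 2q_A - (q_E + q_B) = 0.
Bastion's first-order condition: 179 - 2q_B - (q_E + q_A) = 0.
Summing all 3 equations gives 554 − 4Q = 0, hence Q = 277/2.
Back-substituting: q_E = (200 − 277/2) = 123/2, q_A = (175 − 277/2) = 73/2, q_B = (179 − 277/2) = 81/2.
Total output Q = 277/2, so price P = 235 - 277/2 = 193/2.

96.50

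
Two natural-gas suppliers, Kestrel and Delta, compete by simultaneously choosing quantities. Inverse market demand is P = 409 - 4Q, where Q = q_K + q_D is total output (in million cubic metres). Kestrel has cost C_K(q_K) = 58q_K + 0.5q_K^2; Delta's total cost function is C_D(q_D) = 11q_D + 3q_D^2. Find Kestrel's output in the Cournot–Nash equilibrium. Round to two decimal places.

30.20

Kestrel's profit: π_K = (409 - 4Q)q_K - (58q_K + (1/2)q_K²). Setting ∂π_K/∂q_K = 0: 351 - 9q_K - 4(q_D) = 0.
Delta's first-order condition: 398 - 14q_D - 4(q_K) = 0.
Best responses: q_K = (351 - 4q_D)/9, q_D = (398 - 4q_K)/14.
Solving the pair: q_K = 151/5, q_D = 99/5.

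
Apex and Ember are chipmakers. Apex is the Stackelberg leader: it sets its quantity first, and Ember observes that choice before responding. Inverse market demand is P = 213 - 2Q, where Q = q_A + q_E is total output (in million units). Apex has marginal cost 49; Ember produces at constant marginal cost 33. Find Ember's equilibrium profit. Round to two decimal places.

1404.50

The follower Ember best-responds to any q_A: π_E = (213 - 2Q)q_E - 33q_E.
∂π_E/∂q_E = 180 - 2q_A - 4q_E = 0 gives the reaction function q_E = (180 - 2q_A)/4.
The leader anticipates this reaction. Substituting into P = 213 - 2Q gives P = 123 - q_A, so π_A = (123 - q_A)q_A - 49q_A.
Maximising: ∂π_A/∂q_A = 74 - 2q_A = 0, giving q_A = 37.
Then q_E = (180 - 2·37)/4 = 53/2.
Price P = 213 - 2·(127/2) = 86.
Ember's profit: (86 - 33)·(53/2) = 1404.5000.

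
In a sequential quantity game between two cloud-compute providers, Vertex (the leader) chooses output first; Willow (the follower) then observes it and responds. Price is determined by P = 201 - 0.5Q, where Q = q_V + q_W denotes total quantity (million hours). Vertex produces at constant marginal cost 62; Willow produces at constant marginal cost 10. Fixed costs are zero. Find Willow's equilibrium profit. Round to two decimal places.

The follower Willow best-responds to any q_V: π_W = (201 - 0.5Q)q_W - 10q_W.
Follower FOC: 191 - (1/2)q_V - q_W = 0, so q_W(q_V) = (191 - (1/2)q_V).
The leader anticipates this reaction. Substituting into P = 201 - 0.5Q gives P = 211/2 - (1/4)q_V, so π_V = (211/2 - (1/4)q_V)q_V - 62q_V.
Maximising: ∂π_V/∂q_V = 87/2 - (1/2)q_V = 0, giving q_V = 87.
Then q_W = (191 - (1/2)·87) = 295/2.
Price P = 201 - (1/2)·(469/2) = 335/4.
Willow's profit: (335/4 - 10)·(295/2) = 10878.1250.

10878.13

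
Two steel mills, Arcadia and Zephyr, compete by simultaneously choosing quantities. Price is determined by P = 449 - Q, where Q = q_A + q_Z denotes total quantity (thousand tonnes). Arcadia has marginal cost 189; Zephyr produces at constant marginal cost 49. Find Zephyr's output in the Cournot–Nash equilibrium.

180

Arcadia's profit: π_A = (449 - Q)q_A - (189q_A). Setting ∂π_A/∂q_A = 0: 260 - 2q_A - (q_Z) = 0.
Zephyr's first-order condition: 400 - 2q_Z - (q_A) = 0.
So q_A = (260 - q_Z)/2 and q_Z = (400 - q_A)/2.
Substituting one into the other gives q_A = 40 and q_Z = 180.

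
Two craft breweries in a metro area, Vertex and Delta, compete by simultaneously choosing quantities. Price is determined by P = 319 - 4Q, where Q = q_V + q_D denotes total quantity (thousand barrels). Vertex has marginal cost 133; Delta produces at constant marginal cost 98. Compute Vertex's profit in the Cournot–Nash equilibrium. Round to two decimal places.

Vertex's profit: π_V = (319 - 4Q)q_V - (133q_V). Setting ∂π_V/∂q_V = 0: 186 - 8q_V - 4(q_D) = 0.
Delta's profit: π_D = (319 - 4Q)q_D - (98q_D). Setting ∂π_D/∂q_D = 0: 221 - 8q_D - 4(q_V) = 0.
Best responses: q_V = (186 - 4q_D)/8, q_D = (221 - 4q_V)/8.
Substituting one into the other gives q_V = 151/12 and q_D = 64/3.
Price P = 319 - 4·(407/12) = 550/3.
Vertex's profit: (550/3 - 133)·(151/12) = 633.3611.

633.36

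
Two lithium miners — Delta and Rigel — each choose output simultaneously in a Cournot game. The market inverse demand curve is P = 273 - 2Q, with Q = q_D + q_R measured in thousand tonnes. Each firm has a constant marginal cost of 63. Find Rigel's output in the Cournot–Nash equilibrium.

Each firm earns π_i = (273 - 2Q)q_i - 63q_i.
Setting ∂π_i/∂q_i = 0 with rivals' quantities fixed: 210 - 4q_i - 2q_j = 0.
With identical firms every q_j equals q_i, so q_j = q_i and 210 = 6q_i, giving q_i = 35.

35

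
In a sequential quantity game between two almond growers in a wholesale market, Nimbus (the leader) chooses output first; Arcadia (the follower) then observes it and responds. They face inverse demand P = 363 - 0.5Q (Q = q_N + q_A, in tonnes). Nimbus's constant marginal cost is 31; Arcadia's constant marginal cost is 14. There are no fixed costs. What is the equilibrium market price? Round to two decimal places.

The follower Arcadia best-responds to any q_N: π_A = (363 - 0.5Q)q_A - 14q_A.
Setting the follower's marginal profit to zero, 349 - (1/2)q_N - q_A = 0, i.e. q_A = (349 - (1/2)q_N).
The leader anticipates this reaction. Substituting into P = 363 - 0.5Q gives P = 377/2 - (1/4)q_N, so π_N = (377/2 - (1/4)q_N)q_N - 31q_N.
Maximising: ∂π_N/∂q_N = 315/2 - (1/2)q_N = 0, giving q_N = 315.
Then q_A = (349 - (1/2)·315) = 383/2.
Total output Q = 1013/2, so price P = 363 - (1/2)·(1013/2) = 439/4.

109.75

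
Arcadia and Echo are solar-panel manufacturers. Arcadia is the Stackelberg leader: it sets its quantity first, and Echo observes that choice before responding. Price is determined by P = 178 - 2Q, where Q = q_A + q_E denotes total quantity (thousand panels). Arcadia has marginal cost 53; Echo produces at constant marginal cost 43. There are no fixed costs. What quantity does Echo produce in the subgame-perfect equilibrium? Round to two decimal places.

The follower Echo best-responds to any q_A: π_E = (178 - 2Q)q_E - 43q_E.
∂π_E/∂q_E = 135 - 2q_A - 4q_E = 0 gives the reaction function q_E = (135 - 2q_A)/4.
The leader anticipates this reaction. Substituting into P = 178 - 2Q gives P = 221/2 - q_A, so π_A = (221/2 - q_A)q_A - 53q_A.
Leader FOC: 115/2 - 2q_A = 0, so q_A = 115/4.
Then q_E = (135 - 2·(115/4))/4 = 155/8.

19.38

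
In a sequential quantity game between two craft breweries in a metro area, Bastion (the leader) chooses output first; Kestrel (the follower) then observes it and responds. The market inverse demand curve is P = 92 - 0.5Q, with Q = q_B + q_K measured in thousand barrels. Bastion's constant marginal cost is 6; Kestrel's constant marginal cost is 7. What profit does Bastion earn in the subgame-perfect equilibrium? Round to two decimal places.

The follower Kestrel best-responds to any q_B: π_K = (92 - 0.5Q)q_K - 7q_K.
Follower FOC: 85 - (1/2)q_B - q_K = 0, so q_K(q_B) = (85 - (1/2)q_B).
The leader anticipates this reaction. Substituting into P = 92 - 0.5Q gives P = 99/2 - (1/4)q_B, so π_B = (99/2 - (1/4)q_B)q_B - 6q_B.
Leader FOC: 87/2 - (1/2)q_B = 0, so q_B = 87.
Then q_K = (85 - (1/2)·87) = 83/2.
Price P = 92 - (1/2)·(257/2) = 111/4.
Bastion's profit: (111/4 - 6)·87 = 1892.2500.

1892.25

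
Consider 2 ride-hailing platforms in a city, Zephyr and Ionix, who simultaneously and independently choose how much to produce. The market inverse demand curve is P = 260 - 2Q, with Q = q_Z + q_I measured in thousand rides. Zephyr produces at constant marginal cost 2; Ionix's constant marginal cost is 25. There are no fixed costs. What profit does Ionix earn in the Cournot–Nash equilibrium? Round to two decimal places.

Zephyr's profit: π_Z = (260 - 2Q)q_Z - (2q_Z). Setting ∂π_Z/∂q_Z = 0: 258 - 4q_Z - 2(q_I) = 0.
Ionix's first-order condition: 235 - 4q_I - 2(q_Z) = 0.
So q_Z = (258 - 2q_I)/4 and q_I = (235 - 2q_Z)/4.
Substituting one into the other gives q_Z = 281/6 and q_I = 106/3.
Price P = 260 - 2·(493/6) = 287/3.
Ionix's profit: (287/3 - 25)·(106/3) = 2496.8889.

2496.89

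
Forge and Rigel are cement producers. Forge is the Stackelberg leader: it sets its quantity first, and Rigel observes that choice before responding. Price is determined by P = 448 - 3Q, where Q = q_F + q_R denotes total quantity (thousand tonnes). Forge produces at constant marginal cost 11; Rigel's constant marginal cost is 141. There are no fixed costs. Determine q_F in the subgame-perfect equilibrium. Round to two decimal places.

The follower Rigel best-responds to any q_F: π_R = (448 - 3Q)q_R - 141q_R.
Follower FOC: 307 - 3q_F - 6q_R = 0, so q_R(q_F) = (307 - 3q_F)/6.
Forge substitutes q_R(q_F) into its own profit: π_F = q_F(448 - 3q_F - (307 - 3q_F)/2) - 11q_F = (589/2 - (3/2)q_F)q_F - 11q_F.
Maximising: ∂π_F/∂q_F = 567/2 - 3q_F = 0, giving q_F = 189/2.
Then q_R = (307 - 3·(189/2))/6 = 47/12.

94.50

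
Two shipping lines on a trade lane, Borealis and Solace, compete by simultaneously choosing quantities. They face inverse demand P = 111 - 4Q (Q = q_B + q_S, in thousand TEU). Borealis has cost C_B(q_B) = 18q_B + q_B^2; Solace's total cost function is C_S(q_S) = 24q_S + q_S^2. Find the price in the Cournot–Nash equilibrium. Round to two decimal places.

Borealis's profit: π_B = (111 - 4Q)q_B - (18q_B + q_B²). Setting ∂π_B/∂q_B = 0: 93 - 10q_B - 4(q_S) = 0.
Solace's profit: π_S = (111 - 4Q)q_S - (24q_S + q_S²). Setting ∂π_S/∂q_S = 0: 87 - 10q_S - 4(q_B) = 0.
So q_B = (93 - 4q_S)/10 and q_S = (87 - 4q_B)/10.
Substituting one into the other gives q_B = 97/14 and q_S = 83/14.
Total output Q = 90/7, so price P = 111 - 4·(90/7) = 417/7.

59.57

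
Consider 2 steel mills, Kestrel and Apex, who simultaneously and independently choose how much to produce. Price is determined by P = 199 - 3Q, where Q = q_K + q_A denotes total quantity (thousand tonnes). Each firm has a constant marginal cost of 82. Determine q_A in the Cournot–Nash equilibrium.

A representative firm's profit is π_i = q_i(199 - 3Q) - 82q_i.
First-order condition (treating rivals' output as given): 117 - 6q_i - 3q_j = 0.
By symmetry each firm produces the same amount; substituting q_j = q_i yields q_i = 117/9 = 13.

13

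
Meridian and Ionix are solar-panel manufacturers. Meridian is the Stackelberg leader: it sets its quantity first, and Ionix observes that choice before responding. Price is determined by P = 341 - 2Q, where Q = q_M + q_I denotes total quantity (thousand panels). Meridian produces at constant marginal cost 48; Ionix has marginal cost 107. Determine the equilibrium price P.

The follower Ionix best-responds to any q_M: π_I = (341 - 2Q)q_I - 107q_I.
Setting the follower's marginal profit to zero, 234 - 2q_M - 4q_I = 0, i.e. q_I = (234 - 2q_M)/4.
The leader anticipates this reaction. Substituting into P = 341 - 2Q gives P = 224 - q_M, so π_M = (224 - q_M)q_M - 48q_M.
Leader FOC: 176 - 2q_M = 0, so q_M = 88.
Then q_I = (234 - 2·88)/4 = 29/2.
Total output Q = 205/2, so price P = 341 - 2·(205/2) = 136.

136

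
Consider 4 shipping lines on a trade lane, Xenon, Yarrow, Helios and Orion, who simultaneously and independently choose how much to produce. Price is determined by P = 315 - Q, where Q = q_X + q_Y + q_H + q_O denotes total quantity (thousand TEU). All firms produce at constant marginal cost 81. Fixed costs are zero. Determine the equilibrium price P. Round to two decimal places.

127.80

Each firm earns π_i = (315 - Q)q_i - 81q_i.
Setting ∂π_i/∂q_i = 0 with rivals' quantities fixed: 234 - 2q_i - Σ_{j≠i} q_j = 0.
By symmetry each firm produces the same amount; substituting Σ_{j≠i} q_j = 3q_i yields q_i = 234/5.
Total output Q = 936/5, so price P = 315 - 936/5 = 639/5.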